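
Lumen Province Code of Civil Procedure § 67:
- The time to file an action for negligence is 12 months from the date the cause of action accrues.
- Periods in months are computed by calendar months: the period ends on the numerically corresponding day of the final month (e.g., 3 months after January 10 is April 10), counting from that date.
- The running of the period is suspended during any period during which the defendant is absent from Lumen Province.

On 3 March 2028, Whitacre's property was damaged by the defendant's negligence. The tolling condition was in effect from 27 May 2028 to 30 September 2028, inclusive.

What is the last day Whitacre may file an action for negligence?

July 8, 2029

12 months after 3 March 2028 is March 3, 2029.
From May 27, 2028 through September 30, 2028 inclusive is 127 days; tolling adds 127 days: March 3, 2029 + 127 days = July 8, 2029.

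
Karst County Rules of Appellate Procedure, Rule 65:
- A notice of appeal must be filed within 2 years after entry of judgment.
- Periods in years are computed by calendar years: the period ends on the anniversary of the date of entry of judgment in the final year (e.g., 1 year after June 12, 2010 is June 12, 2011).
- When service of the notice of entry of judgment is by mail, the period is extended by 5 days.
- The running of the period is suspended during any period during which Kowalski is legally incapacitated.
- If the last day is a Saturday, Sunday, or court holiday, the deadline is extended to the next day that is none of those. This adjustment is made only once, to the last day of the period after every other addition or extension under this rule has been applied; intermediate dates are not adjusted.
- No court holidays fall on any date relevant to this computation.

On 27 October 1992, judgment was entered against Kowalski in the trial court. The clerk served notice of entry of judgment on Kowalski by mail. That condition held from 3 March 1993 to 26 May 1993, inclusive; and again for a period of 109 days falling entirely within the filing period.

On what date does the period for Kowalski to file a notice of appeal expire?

May 15, 1995

2 years after 27 October 1992 is October 27, 1994.
Service was by mail, adding 5 days: October 27, 1994 + 5 days = November 1, 1994.
From March 3, 1993 through May 26, 1993 inclusive is 85 days; tolling adds 85 days: November 1, 1994 + 85 days = January 25, 1995.
Tolling adds 109 days: January 25, 1995 + 109 days = May 14, 1995.
May 14, 1995 is Sunday. The next qualifying day is May 15, 1995.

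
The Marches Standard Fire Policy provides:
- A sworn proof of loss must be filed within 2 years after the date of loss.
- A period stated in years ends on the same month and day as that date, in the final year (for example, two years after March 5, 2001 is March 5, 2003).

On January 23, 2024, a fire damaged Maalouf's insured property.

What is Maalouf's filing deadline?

2 years after January 23, 2024 is January 23, 2026.

January 23, 2026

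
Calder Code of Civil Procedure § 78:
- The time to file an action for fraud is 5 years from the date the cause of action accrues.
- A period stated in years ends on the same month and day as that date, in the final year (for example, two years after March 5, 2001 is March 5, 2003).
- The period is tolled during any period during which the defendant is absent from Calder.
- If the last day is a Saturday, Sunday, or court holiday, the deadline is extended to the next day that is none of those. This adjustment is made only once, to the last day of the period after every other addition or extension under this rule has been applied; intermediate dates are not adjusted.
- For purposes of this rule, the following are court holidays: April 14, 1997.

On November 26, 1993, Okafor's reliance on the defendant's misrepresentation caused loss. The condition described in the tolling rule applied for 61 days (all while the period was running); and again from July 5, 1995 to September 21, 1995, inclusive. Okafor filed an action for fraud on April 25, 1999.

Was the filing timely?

No

5 years after November 26, 1993 is November 26, 1998.
Tolling adds 61 days: November 26, 1998 + 61 days = January 26, 1999.
From July 5, 1995 through September 21, 1995 inclusive is 79 days; tolling adds 79 days: January 26, 1999 + 79 days = April 15, 1999.
April 15, 1999 is a Thursday and not a court holiday, so no extension applies.
The deadline is April 15, 1999; the filing on April 25, 1999 is after that date.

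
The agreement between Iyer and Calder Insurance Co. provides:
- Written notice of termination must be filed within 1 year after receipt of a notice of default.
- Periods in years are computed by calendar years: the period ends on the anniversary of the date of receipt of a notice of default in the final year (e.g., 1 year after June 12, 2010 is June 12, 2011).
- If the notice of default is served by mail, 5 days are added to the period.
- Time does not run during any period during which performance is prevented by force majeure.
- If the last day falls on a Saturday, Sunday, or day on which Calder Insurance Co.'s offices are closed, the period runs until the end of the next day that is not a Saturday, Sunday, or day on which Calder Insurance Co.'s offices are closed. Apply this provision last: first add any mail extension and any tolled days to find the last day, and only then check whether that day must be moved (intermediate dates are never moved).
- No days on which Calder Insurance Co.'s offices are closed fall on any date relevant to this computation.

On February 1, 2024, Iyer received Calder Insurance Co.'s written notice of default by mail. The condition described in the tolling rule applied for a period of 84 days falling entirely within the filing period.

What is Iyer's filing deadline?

1 year after February 1, 2024 is February 1, 2025.
Service was by mail, adding 5 days: February 1, 2025 + 5 days = February 6, 2025.
Tolling adds 84 days: February 6, 2025 + 84 days = May 1, 2025.
May 1, 2025 is a Thursday and not a day on which Calder Insurance Co.'s offices are closed, so no extension applies.

May 1, 2025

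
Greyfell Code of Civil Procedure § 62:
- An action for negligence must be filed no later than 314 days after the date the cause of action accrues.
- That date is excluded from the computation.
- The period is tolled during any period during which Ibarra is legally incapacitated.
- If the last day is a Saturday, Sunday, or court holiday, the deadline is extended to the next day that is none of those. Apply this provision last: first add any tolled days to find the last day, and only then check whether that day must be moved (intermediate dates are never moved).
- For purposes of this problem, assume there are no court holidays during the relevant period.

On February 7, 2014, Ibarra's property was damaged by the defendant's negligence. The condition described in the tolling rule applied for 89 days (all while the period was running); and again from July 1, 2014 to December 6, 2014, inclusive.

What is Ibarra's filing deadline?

314 days after February 7, 2014 is December 18, 2014.
Tolling adds 89 days: December 18, 2014 + 89 days = March 17, 2015.
From July 1, 2014 through December 6, 2014 inclusive is 159 days; tolling adds 159 days: March 17, 2015 + 159 days = August 23, 2015.
August 23, 2015 is Sunday. The next qualifying day is August 24, 2015.

August 24, 2015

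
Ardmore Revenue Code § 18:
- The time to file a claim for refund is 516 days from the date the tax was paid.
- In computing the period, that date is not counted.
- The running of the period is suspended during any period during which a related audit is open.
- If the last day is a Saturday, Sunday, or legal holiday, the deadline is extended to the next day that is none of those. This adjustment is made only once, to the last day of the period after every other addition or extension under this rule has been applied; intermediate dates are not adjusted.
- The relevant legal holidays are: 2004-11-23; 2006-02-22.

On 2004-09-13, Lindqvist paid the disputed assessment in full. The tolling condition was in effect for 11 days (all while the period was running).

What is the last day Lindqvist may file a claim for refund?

516 days after 2004-09-13 is February 11, 2006.
Tolling adds 11 days: February 11, 2006 + 11 days = February 22, 2006.
February 22, 2006 is a listed holiday. The next qualifying day is February 23, 2006.

February 23, 2006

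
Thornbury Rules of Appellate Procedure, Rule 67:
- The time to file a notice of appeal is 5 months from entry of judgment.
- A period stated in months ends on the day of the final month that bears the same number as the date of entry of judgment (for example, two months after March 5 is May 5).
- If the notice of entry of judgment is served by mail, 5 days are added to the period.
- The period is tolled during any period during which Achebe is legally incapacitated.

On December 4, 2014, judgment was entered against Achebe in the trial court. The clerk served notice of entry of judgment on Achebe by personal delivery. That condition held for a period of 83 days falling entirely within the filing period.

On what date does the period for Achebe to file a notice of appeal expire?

July 26, 2015

5 months after December 4, 2014 is May 4, 2015.
Service was not by mail, so no mail extension applies.
Tolling adds 83 days: May 4, 2015 + 83 days = July 26, 2015.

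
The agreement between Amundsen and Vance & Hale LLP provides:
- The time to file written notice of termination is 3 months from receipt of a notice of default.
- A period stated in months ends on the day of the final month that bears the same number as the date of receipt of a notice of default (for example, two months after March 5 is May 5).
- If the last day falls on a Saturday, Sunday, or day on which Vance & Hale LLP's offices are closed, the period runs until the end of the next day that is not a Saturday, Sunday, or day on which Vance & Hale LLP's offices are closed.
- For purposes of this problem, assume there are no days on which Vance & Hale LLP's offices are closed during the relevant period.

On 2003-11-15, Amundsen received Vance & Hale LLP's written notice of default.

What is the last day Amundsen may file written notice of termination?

February 16, 2004

3 months after 2003-11-15 is February 15, 2004.
February 15, 2004 is Sunday. The next qualifying day is February 16, 2004.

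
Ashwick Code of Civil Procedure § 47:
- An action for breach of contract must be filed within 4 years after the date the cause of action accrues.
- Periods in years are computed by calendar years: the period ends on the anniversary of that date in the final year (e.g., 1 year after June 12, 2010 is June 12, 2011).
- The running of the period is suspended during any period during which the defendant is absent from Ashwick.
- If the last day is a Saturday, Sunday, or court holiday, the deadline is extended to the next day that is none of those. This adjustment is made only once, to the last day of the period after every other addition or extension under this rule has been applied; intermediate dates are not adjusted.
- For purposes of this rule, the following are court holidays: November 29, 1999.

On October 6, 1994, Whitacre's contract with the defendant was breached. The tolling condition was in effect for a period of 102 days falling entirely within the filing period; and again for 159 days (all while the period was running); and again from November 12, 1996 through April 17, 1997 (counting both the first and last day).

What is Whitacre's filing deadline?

4 years after October 6, 1994 is October 6, 1998.
Tolling adds 102 days: October 6, 1998 + 102 days = January 16, 1999.
Tolling adds 159 days: January 16, 1999 + 159 days = June 24, 1999.
From November 12, 1996 through April 17, 1997 inclusive is 157 days; tolling adds 157 days: June 24, 1999 + 157 days = November 28, 1999.
November 28, 1999 is Sunday; November 29, 1999 is a listed holiday. The next qualifying day is November 30, 1999.

November 30, 1999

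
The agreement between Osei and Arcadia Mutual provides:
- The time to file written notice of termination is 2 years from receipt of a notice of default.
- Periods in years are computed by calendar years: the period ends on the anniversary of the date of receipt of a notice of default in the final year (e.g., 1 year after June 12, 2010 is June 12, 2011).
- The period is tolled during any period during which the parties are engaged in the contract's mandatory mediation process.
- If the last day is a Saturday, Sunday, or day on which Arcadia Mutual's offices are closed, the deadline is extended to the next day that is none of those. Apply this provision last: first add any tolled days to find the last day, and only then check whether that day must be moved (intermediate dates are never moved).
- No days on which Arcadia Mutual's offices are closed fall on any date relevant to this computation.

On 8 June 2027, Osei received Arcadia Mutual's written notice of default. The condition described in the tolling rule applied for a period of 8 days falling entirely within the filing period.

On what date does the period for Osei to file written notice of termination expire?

2 years after 8 June 2027 is June 8, 2029.
Tolling adds 8 days: June 8, 2029 + 8 days = June 16, 2029.
June 16, 2029 is Saturday; June 17, 2029 is Sunday. The next qualifying day is June 18, 2029.

June 18, 2029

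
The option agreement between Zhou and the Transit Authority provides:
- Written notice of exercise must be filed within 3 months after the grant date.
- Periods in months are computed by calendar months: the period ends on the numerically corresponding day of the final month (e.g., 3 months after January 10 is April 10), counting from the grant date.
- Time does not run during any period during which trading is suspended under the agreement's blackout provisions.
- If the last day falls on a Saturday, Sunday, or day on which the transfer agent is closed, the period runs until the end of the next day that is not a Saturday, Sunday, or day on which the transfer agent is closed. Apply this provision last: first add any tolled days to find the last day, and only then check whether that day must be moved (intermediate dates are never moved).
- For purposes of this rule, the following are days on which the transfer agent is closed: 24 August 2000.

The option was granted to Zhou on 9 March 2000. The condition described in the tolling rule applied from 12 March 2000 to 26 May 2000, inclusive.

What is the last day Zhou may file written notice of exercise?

3 months after 9 March 2000 is June 9, 2000.
From March 12, 2000 through May 26, 2000 inclusive is 76 days; tolling adds 76 days: June 9, 2000 + 76 days = August 24, 2000.
August 24, 2000 is a listed holiday. The next qualifying day is August 25, 2000.

August 25, 2000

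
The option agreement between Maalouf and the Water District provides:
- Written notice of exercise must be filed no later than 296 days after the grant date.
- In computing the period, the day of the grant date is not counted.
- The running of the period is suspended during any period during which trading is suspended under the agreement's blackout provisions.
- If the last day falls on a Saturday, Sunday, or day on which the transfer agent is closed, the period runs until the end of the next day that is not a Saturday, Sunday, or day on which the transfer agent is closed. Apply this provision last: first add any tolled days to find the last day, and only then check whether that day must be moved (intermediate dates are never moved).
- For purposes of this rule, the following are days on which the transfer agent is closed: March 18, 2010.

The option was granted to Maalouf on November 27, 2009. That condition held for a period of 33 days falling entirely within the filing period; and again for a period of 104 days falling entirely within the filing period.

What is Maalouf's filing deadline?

296 days after November 27, 2009 is September 19, 2010.
Tolling adds 33 days: September 19, 2010 + 33 days = October 22, 2010.
Tolling adds 104 days: October 22, 2010 + 104 days = February 3, 2011.
February 3, 2011 is a Thursday and not a day on which the transfer agent is closed, so no extension applies.

February 3, 2011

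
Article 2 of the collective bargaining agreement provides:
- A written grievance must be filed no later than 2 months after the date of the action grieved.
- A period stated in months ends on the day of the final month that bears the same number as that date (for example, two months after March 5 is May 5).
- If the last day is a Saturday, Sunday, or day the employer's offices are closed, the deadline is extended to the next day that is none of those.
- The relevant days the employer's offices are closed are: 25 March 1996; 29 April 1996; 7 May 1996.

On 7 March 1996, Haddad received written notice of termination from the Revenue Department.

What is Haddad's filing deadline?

2 months after 7 March 1996 is May 7, 1996.
May 7, 1996 is a listed holiday. The next qualifying day is May 8, 1996.

May 8, 1996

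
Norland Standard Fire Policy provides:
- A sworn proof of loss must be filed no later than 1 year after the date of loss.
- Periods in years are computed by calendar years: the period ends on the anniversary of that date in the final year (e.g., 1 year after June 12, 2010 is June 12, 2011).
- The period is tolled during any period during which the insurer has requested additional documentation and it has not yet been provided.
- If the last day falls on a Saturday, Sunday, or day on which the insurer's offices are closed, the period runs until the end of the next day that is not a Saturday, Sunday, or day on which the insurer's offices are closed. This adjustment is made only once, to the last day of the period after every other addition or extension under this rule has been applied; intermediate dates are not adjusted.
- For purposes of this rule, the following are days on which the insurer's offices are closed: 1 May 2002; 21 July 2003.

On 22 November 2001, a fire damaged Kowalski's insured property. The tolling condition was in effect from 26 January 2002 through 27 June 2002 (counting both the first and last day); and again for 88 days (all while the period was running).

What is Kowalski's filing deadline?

1 year after 22 November 2001 is November 22, 2002.
From January 26, 2002 through June 27, 2002 inclusive is 153 days; tolling adds 153 days: November 22, 2002 + 153 days = April 24, 2003.
Tolling adds 88 days: April 24, 2003 + 88 days = July 21, 2003.
July 21, 2003 is a listed holiday. The next qualifying day is July 22, 2003.

July 22, 2003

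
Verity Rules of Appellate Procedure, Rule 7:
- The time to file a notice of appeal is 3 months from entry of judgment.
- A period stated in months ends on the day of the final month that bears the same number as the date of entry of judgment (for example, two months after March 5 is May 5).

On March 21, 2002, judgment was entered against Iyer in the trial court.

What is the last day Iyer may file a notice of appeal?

June 21, 2002

3 months after March 21, 2002 is June 21, 2002.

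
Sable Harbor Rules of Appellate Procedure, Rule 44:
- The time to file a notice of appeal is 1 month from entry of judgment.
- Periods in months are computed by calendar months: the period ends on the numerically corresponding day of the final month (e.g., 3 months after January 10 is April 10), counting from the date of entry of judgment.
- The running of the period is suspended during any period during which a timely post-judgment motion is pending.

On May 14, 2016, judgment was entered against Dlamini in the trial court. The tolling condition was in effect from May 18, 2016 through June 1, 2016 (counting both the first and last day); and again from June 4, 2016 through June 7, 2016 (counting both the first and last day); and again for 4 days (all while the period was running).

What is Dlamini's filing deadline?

July 7, 2016

1 month after May 14, 2016 is June 14, 2016.
From May 18, 2016 through June 1, 2016 inclusive is 15 days; tolling adds 15 days: June 14, 2016 + 15 days = June 29, 2016.
From June 4, 2016 through June 7, 2016 inclusive is 4 days; tolling adds 4 days: June 29, 2016 + 4 days = July 3, 2016.
Tolling adds 4 days: July 3, 2016 + 4 days = July 7, 2016.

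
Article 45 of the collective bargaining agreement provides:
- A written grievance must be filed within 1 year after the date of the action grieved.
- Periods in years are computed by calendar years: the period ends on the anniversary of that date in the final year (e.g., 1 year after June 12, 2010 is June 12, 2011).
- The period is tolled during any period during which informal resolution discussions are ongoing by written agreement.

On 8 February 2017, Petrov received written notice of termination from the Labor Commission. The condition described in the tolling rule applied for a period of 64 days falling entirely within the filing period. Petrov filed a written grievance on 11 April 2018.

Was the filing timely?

1 year after 8 February 2017 is February 8, 2018.
Tolling adds 64 days: February 8, 2018 + 64 days = April 13, 2018.
The deadline is April 13, 2018; the filing on April 11, 2018 is on or before that date.

Yes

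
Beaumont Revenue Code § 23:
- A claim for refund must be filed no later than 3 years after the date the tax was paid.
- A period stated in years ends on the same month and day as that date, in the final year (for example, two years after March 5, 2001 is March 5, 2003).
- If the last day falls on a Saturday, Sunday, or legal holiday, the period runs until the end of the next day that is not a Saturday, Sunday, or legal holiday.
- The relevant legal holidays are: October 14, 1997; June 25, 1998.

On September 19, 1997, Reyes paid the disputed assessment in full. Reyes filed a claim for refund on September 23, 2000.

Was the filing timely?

3 years after September 19, 1997 is September 19, 2000.
September 19, 2000 is a Tuesday and not a legal holiday, so no extension applies.
The deadline is September 19, 2000; the filing on September 23, 2000 is after that date.

No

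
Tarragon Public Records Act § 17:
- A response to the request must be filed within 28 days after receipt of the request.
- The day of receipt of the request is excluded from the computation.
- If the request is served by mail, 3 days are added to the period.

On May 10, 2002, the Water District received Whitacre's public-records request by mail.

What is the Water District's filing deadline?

June 10, 2002

28 days after May 10, 2002 is June 7, 2002.
Service was by mail, adding 3 days: June 7, 2002 + 3 days = June 10, 2002.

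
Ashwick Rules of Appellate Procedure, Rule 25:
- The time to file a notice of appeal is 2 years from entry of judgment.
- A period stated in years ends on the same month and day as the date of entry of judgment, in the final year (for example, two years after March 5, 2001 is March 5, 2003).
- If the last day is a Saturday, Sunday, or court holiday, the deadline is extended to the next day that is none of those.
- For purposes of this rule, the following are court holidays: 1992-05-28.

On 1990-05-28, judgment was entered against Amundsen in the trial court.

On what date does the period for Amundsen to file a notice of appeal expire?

2 years after 1990-05-28 is May 28, 1992.
May 28, 1992 is a listed holiday. The next qualifying day is May 29, 1992.

May 29, 1992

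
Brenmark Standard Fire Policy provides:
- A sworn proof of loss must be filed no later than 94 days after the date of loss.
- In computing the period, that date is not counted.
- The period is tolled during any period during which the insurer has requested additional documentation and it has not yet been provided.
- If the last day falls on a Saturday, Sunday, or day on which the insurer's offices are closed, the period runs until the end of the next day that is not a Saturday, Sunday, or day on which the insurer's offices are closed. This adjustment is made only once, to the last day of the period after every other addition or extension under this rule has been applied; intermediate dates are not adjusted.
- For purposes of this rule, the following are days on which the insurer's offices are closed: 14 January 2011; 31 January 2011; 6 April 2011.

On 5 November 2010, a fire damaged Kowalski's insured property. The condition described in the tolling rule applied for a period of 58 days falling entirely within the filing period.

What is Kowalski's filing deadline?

April 7, 2011

94 days after 5 November 2010 is February 7, 2011.
Tolling adds 58 days: February 7, 2011 + 58 days = April 6, 2011.
April 6, 2011 is a listed holiday. The next qualifying day is April 7, 2011.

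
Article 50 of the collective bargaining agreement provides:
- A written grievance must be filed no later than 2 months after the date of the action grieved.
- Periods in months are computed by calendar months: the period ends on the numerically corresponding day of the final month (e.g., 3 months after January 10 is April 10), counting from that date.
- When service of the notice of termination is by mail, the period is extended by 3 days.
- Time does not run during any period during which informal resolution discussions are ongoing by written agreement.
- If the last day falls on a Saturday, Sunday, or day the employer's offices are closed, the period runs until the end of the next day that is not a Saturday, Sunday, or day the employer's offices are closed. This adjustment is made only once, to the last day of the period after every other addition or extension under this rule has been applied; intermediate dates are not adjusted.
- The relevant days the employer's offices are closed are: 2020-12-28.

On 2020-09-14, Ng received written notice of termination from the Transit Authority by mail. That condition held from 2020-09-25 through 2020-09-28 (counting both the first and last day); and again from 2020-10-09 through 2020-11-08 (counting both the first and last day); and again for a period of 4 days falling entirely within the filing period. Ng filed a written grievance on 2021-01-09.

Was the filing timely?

No

2 months after 2020-09-14 is November 14, 2020.
Service was by mail, adding 3 days: November 14, 2020 + 3 days = November 17, 2020.
From September 25, 2020 through September 28, 2020 inclusive is 4 days; tolling adds 4 days: November 17, 2020 + 4 days = November 21, 2020.
From October 9, 2020 through November 8, 2020 inclusive is 31 days; tolling adds 31 days: November 21, 2020 + 31 days = December 22, 2020.
Tolling adds 4 days: December 22, 2020 + 4 days = December 26, 2020.
December 26, 2020 is Saturday; December 27, 2020 is Sunday; December 28, 2020 is a listed holiday. The next qualifying day is December 29, 2020.
The deadline is December 29, 2020; the filing on January 9, 2021 is after that date.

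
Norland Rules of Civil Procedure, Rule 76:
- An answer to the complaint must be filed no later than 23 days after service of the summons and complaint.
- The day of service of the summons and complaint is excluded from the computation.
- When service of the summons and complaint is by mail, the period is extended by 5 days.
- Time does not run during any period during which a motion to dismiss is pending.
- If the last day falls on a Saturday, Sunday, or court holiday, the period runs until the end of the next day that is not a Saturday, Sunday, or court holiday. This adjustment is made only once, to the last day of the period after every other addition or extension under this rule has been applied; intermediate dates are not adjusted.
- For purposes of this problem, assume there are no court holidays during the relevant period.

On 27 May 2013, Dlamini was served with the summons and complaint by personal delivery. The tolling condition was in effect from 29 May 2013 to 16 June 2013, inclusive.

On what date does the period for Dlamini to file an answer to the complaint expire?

July 8, 2013

23 days after 27 May 2013 is June 19, 2013.
Service was not by mail, so no mail extension applies.
From May 29, 2013 through June 16, 2013 inclusive is 19 days; tolling adds 19 days: June 19, 2013 + 19 days = July 8, 2013.
July 8, 2013 is a Monday and not a court holiday, so no extension applies.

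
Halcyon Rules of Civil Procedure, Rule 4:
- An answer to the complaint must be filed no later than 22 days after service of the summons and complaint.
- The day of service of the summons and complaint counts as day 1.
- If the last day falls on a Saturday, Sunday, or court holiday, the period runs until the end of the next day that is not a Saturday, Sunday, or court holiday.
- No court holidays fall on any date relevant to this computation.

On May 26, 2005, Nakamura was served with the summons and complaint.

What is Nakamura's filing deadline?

Counting May 26, 2005 as day 1, day 22 is June 16, 2005.
June 16, 2005 is a Thursday and not a court holiday, so no extension applies.

June 16, 2005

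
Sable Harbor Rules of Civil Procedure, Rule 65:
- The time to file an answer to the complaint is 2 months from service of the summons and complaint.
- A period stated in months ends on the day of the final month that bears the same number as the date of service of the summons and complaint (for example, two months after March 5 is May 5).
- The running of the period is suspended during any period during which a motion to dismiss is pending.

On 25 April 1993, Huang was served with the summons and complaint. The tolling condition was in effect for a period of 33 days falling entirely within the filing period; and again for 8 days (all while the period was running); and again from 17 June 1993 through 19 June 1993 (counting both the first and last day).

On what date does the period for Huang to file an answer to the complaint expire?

August 8, 1993

2 months after 25 April 1993 is June 25, 1993.
Tolling adds 33 days: June 25, 1993 + 33 days = July 28, 1993.
Tolling adds 8 days: July 28, 1993 + 8 days = August 5, 1993.
From June 17, 1993 through June 19, 1993 inclusive is 3 days; tolling adds 3 days: August 5, 1993 + 3 days = August 8, 1993.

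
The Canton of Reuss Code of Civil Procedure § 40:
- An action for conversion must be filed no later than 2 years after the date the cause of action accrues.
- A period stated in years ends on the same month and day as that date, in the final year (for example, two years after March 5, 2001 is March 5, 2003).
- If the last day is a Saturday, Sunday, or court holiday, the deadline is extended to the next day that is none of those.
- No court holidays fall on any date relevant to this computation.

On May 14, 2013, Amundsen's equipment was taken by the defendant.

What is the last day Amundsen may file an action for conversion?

May 14, 2015

2 years after May 14, 2013 is May 14, 2015.
May 14, 2015 is a Thursday and not a court holiday, so no extension applies.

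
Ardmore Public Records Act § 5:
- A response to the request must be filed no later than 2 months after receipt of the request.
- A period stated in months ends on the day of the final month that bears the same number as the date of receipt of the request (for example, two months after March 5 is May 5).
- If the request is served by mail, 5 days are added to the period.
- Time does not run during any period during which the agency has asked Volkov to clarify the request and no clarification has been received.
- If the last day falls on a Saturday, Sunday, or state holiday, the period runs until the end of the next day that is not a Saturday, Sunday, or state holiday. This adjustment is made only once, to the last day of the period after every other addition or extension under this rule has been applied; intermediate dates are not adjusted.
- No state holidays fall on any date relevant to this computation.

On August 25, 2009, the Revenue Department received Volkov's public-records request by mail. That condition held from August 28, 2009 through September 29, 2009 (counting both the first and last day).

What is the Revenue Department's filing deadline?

2 months after August 25, 2009 is October 25, 2009.
Service was by mail, adding 5 days: October 25, 2009 + 5 days = October 30, 2009.
From August 28, 2009 through September 29, 2009 inclusive is 33 days; tolling adds 33 days: October 30, 2009 + 33 days = December 2, 2009.
December 2, 2009 is a Wednesday and not a state holiday, so no extension applies.

December 2, 2009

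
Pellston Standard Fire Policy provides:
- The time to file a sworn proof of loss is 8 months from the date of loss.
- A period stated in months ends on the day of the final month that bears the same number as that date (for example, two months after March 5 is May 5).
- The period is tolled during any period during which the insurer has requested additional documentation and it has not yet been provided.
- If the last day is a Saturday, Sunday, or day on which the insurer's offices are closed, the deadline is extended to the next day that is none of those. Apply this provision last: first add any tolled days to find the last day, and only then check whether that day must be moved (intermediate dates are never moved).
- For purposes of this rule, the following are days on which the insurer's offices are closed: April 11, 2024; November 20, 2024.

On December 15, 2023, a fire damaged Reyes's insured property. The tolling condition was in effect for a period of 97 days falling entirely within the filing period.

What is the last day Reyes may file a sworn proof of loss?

8 months after December 15, 2023 is August 15, 2024.
Tolling adds 97 days: August 15, 2024 + 97 days = November 20, 2024.
November 20, 2024 is a listed holiday. The next qualifying day is November 21, 2024.

November 21, 2024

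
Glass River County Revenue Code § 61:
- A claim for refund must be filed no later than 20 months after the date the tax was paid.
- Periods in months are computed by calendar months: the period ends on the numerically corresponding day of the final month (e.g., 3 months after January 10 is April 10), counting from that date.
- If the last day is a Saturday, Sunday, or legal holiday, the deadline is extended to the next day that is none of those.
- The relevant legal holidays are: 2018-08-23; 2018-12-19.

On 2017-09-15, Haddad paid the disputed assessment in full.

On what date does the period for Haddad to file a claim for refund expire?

May 15, 2019

20 months after 2017-09-15 is May 15, 2019.
May 15, 2019 is a Wednesday and not a legal holiday, so no extension applies.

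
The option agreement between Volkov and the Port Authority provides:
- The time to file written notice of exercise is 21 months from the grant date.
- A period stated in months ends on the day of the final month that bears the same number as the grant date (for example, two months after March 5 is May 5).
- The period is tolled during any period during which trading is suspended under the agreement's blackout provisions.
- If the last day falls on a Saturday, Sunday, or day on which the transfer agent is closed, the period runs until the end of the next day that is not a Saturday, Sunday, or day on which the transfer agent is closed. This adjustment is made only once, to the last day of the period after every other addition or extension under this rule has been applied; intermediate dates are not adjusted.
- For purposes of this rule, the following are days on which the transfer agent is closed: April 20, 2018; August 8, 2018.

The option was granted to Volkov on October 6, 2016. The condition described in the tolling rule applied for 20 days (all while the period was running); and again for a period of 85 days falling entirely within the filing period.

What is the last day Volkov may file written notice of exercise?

October 19, 2018

21 months after October 6, 2016 is July 6, 2018.
Tolling adds 20 days: July 6, 2018 + 20 days = July 26, 2018.
Tolling adds 85 days: July 26, 2018 + 85 days = October 19, 2018.
October 19, 2018 is a Friday and not a day on which the transfer agent is closed, so no extension applies.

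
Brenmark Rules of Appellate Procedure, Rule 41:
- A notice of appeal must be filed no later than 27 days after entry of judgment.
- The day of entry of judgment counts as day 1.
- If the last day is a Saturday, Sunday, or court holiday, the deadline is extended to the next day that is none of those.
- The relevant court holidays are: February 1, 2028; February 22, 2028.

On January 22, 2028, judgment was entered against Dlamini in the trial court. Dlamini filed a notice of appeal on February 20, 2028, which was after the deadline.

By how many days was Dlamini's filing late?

3 days

Counting January 22, 2028 as day 1, day 27 is February 17, 2028.
February 17, 2028 is a Thursday and not a court holiday, so no extension applies.
The deadline is February 17, 2028; from February 17, 2028 to February 20, 2028 is 3 days.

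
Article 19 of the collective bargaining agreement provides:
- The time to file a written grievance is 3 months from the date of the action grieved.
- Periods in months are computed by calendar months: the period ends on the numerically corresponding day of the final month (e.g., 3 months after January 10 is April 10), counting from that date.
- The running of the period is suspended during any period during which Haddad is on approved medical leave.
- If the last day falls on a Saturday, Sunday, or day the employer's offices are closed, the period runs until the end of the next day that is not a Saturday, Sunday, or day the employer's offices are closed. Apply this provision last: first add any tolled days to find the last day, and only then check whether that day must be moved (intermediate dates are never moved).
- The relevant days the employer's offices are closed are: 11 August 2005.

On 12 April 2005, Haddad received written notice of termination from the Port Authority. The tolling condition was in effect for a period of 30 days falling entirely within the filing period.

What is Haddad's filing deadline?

3 months after 12 April 2005 is July 12, 2005.
Tolling adds 30 days: July 12, 2005 + 30 days = August 11, 2005.
August 11, 2005 is a listed holiday. The next qualifying day is August 12, 2005.

August 12, 2005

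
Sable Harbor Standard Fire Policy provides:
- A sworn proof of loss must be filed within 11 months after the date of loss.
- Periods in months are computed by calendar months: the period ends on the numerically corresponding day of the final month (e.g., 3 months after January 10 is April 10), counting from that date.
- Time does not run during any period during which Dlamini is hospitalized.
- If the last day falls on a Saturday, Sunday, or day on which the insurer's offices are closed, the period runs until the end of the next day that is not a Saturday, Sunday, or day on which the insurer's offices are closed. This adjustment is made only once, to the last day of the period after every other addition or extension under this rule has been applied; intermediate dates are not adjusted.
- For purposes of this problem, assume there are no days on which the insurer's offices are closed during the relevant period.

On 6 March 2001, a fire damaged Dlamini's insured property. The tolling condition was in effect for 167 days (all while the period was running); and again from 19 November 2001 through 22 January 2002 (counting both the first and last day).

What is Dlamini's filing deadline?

September 26, 2002

11 months after 6 March 2001 is February 6, 2002.
Tolling adds 167 days: February 6, 2002 + 167 days = July 23, 2002.
From November 19, 2001 through January 22, 2002 inclusive is 65 days; tolling adds 65 days: July 23, 2002 + 65 days = September 26, 2002.
September 26, 2002 is a Thursday and not a day on which the insurer's offices are closed, so no extension applies.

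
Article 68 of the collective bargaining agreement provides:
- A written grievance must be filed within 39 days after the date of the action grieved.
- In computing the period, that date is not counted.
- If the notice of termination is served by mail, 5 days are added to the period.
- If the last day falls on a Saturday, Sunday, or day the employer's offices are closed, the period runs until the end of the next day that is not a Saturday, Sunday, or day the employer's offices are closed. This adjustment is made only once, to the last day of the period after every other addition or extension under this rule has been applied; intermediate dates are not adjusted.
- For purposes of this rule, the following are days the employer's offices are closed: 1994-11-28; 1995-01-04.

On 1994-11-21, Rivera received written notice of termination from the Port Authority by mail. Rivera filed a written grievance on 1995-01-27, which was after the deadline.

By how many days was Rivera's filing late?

22 days

39 days after 1994-11-21 is December 30, 1994.
Service was by mail, adding 5 days: December 30, 1994 + 5 days = January 4, 1995.
January 4, 1995 is a listed holiday. The next qualifying day is January 5, 1995.
The deadline is January 5, 1995; from January 5, 1995 to January 27, 1995 is 22 days.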